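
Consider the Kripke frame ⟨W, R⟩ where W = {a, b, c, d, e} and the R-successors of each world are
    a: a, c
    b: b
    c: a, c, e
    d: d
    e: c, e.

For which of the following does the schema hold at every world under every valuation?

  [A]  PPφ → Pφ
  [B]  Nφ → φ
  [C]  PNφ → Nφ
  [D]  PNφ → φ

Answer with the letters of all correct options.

B, D

R is reflexive: each world relates to itself.
R is symmetric: every R-edge is matched by its reverse.
R is not transitive: a R c and c R e but not a R e.
R is not euclidean: c R a and c R e but not a R e.
(A) the dual of axiom 4: valid iff R is transitive. R is not transitive — not valid.
(B) axiom T: valid iff R is reflexive. R is reflexive — valid.
(C) PNφ → Nφ is the dual of axiom 5; it is valid on a frame exactly when R is euclidean. R is not euclidean, so not valid.
(D) the dual of axiom B: valid iff R is symmetric. R is symmetric — valid.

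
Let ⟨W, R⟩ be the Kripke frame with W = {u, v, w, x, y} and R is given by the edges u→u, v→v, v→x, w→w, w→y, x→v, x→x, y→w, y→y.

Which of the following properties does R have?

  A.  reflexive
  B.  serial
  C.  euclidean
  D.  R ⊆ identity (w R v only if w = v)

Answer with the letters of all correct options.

(A) reflexive: each world relates to itself.
(B) serial: every world has an R-successor.
(C) euclidean: any two R-successors of the same world are R-related.
(D) not ⊆ identity: v R x with v ≠ x.

A, B, C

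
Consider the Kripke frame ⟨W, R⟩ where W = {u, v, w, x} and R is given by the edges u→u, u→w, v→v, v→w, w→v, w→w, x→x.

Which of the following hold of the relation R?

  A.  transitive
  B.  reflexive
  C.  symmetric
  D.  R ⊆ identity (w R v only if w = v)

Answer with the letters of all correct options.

B

(A) not transitive: u R w and w R v but not u R v.
(B) reflexive: each world relates to itself.
(C) not symmetric: u R w but not w R u.
(D) not ⊆ identity: u R w with u ≠ w.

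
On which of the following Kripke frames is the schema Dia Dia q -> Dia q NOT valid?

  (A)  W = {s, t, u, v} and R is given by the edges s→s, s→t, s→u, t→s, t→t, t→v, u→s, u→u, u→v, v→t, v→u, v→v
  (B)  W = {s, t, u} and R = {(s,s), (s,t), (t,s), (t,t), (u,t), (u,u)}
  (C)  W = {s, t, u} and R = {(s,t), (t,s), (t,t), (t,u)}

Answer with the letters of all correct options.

The schema Dia Dia q -> Dia q is the dual of axiom 4; it is valid on a frame iff R is transitive.
(A) R is not transitive (s R t and t R v but not s R v), so the schema fails here.
(B) R is not transitive (u R t and t R s but not u R s), so the schema fails here.
(C) R is not transitive (s R t and t R s but not s R s), so the schema fails here.

A, B, C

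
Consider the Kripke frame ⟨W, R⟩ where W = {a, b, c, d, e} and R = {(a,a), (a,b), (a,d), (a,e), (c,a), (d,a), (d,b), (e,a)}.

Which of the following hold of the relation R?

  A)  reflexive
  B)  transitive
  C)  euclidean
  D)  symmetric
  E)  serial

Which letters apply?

(A) not reflexive: not b R b.
(B) not transitive: c R a and a R b but not c R b.
(C) not euclidean: a R b and a R a but not b R a.
(D) not symmetric: a R b but not b R a.
(E) not serial: b has no R-successor.

none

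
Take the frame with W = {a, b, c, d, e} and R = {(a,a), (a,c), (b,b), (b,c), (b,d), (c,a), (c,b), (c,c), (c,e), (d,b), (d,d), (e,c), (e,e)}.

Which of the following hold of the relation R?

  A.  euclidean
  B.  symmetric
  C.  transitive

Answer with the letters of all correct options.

B

(A) not euclidean: b R c and b R d but not c R d.
(B) symmetric: every R-edge is matched by its reverse.
(C) not transitive: a R c and c R b but not a R b.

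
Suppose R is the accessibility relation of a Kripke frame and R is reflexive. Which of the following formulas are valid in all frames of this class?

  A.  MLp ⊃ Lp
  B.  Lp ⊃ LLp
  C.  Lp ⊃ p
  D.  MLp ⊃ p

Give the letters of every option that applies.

A reflexive relation is serial.
(A) MLp ⊃ Lp is the dual of axiom 5, which corresponds to the euclidean property. Such an R need not be euclidean — not valid.
(B) Lp ⊃ LLp (axiom 4) characterises the transitive frames. Such an R need not be transitive — not valid.
(C) Lp ⊃ p (axiom T) characterises the reflexive frames. Every such R is reflexive — valid.
(D) the dual of axiom B: valid iff R is symmetric. Such an R need not be symmetric — not valid.

C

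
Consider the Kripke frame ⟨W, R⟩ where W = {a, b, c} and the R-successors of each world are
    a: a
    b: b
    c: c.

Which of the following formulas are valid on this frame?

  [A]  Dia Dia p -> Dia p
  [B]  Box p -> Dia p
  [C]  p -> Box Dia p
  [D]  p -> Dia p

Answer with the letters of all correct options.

R is reflexive: each world relates to itself.
R is symmetric: every R-edge is matched by its reverse.
R is transitive: R is closed under composition.
R is serial: every world has an R-successor.
(A) Dia Dia p -> Dia p (the dual of axiom 4) characterises the transitive frames. R is transitive — valid.
(B) Box p -> Dia p (axiom D) characterises the serial frames. R is serial — valid.
(C) p -> Box Dia p is axiom B, which corresponds to symmetry. R is symmetric — valid.
(D) p -> Dia p is the dual of axiom T; it is valid on a frame exactly when R is reflexive. R is reflexive, so valid.

A, B, C, D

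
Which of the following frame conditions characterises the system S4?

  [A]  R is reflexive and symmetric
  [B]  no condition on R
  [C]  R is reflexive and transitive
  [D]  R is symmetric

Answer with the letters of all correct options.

(A) this class determines B (= KTB), not S4.
(B) this class determines K, not S4.
(C) S4 is sound and complete for exactly this class.
(D) this class determines KB, not S4.

C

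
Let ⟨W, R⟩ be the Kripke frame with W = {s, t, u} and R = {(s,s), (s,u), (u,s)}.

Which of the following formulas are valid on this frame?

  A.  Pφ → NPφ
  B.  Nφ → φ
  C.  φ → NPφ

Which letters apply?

R is not reflexive: not t R t.
R is symmetric: every R-edge is matched by its reverse.
R is not euclidean: s R u and s R u but not u R u.
(A) Pφ → NPφ is axiom 5; it is valid on a frame exactly when R is euclidean. R is not euclidean, so not valid.
(B) Nφ → φ is axiom T, which corresponds to reflexivity. R is not reflexive — not valid.
(C) φ → NPφ is axiom B; it is valid on a frame exactly when R is symmetric. R is symmetric, so valid.

C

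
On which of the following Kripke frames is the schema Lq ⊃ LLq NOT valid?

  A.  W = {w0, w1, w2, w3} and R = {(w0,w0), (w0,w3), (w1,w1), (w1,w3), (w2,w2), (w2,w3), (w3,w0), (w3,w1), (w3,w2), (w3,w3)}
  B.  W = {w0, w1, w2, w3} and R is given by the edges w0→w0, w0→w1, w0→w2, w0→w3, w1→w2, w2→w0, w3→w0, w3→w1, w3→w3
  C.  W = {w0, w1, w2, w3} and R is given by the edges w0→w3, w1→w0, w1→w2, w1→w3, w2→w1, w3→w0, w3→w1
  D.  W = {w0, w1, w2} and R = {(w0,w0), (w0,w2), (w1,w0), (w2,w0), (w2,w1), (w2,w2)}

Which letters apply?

The schema Lq ⊃ LLq is axiom 4; it is valid on a frame iff R is transitive.
(A) R is not transitive (w0 R w3 and w3 R w1 but not w0 R w1), so the schema fails here.
(B) R is not transitive (w1 R w2 and w2 R w0 but not w1 R w0), so the schema fails here.
(C) R is not transitive (w0 R w3 and w3 R w0 but not w0 R w0), so the schema fails here.
(D) R is not transitive (w0 R w2 and w2 R w1 but not w0 R w1), so the schema fails here.

A, B, C, D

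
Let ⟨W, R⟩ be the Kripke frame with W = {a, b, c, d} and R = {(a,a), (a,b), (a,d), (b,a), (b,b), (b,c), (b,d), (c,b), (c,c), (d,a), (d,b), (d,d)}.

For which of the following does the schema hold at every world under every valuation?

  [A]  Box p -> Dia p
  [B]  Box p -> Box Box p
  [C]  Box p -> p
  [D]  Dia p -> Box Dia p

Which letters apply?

R is reflexive: each world relates to itself.
R is not transitive: a R b and b R c but not a R c.
R is not euclidean: b R a and b R c but not a R c.
R is serial: every world has an R-successor.
(A) Box p -> Dia p is axiom D, which corresponds to seriality. R is serial — valid.
(B) axiom 4: valid iff R is transitive. R is not transitive — not valid.
(C) Box p -> p (axiom T) characterises the reflexive frames. R is reflexive — valid.
(D) axiom 5: valid iff R is euclidean. R is not euclidean — not valid.

A, C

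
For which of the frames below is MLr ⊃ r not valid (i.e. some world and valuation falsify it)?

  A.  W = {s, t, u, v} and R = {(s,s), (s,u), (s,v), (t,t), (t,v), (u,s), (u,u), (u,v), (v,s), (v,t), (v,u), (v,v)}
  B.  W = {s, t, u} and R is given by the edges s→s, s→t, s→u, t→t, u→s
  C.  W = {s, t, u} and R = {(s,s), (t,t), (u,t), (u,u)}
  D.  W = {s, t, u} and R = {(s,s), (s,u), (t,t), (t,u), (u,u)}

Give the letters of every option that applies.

The schema MLr ⊃ r is the dual of axiom B; it is valid on a frame iff R is symmetric.
(A) R is symmetric (every R-edge is matched by its reverse), so the schema is valid here.
(B) R is not symmetric (s R t but not t R s), so the schema fails here.
(C) R is not symmetric (u R t but not t R u), so the schema fails here.
(D) R is not symmetric (s R u but not u R s), so the schema fails here.

B, C, D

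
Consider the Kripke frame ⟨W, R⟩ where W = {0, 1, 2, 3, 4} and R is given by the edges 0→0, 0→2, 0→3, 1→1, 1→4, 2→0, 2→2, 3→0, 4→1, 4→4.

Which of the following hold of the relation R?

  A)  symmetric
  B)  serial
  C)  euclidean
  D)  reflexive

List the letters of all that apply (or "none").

A, B

(A) symmetric: every R-edge is matched by its reverse.
(B) serial: every world has an R-successor.
(C) not euclidean: 0 R 2 and 0 R 3 but not 2 R 3.
(D) not reflexive: not 3 R 3.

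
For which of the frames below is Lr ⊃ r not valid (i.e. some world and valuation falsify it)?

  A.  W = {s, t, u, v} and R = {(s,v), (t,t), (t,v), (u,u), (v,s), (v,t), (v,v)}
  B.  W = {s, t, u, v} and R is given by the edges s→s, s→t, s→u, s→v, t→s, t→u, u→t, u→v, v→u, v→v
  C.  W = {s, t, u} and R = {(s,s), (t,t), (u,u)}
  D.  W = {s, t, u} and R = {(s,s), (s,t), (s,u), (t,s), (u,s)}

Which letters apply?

A, B, D

The schema Lr ⊃ r is axiom T; it is valid on a frame iff R is reflexive.
(A) R is not reflexive (not s R s), so the schema fails here.
(B) R is not reflexive (not t R t), so the schema fails here.
(C) R is reflexive (each world relates to itself), so the schema is valid here.
(D) R is not reflexive (not t R t), so the schema fails here.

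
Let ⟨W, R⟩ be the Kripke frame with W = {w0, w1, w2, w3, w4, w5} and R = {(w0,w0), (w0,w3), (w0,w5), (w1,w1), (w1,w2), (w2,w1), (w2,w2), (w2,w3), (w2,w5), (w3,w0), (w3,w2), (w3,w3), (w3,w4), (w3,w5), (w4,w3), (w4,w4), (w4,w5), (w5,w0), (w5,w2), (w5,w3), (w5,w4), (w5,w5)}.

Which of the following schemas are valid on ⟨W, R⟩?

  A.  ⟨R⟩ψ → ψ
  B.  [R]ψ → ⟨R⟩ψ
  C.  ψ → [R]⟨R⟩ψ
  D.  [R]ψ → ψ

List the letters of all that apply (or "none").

R is reflexive: each world relates to itself.
R is symmetric: every R-edge is matched by its reverse.
R is serial: every world has an R-successor.
R is not a subset of the identity: w0 R w3 with w0 ≠ w3.
(A) ⟨R⟩ψ → ψ (the converse of T) corresponds to R being a subset of the identity. Here R ⊄ identity, so not valid.
(B) [R]ψ → ⟨R⟩ψ (axiom D) characterises the serial frames. R is serial — valid.
(C) ψ → [R]⟨R⟩ψ (axiom B) characterises the symmetric frames. R is symmetric — valid.
(D) [R]ψ → ψ is axiom T, which corresponds to reflexivity. R is reflexive — valid.

B, C, D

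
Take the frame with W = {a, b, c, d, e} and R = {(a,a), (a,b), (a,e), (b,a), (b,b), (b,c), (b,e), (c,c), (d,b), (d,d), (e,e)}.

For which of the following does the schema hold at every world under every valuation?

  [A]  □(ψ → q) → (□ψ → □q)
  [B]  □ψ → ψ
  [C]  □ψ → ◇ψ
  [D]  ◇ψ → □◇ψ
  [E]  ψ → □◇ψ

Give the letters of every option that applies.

R is reflexive: each world relates to itself.
R is not symmetric: a R e but not e R a.
R is not euclidean: a R e and a R a but not e R a.
R is serial: every world has an R-successor.
(A) □(ψ → q) → (□ψ → □q) is the K axiom; it holds on all frames — valid.
(B) axiom T: valid iff R is reflexive. R is reflexive — valid.
(C) □ψ → ◇ψ is axiom D, which corresponds to seriality. R is serial — valid.
(D) ◇ψ → □◇ψ is axiom 5; it is valid on a frame exactly when R is euclidean. R is not euclidean, so not valid.
(E) ψ → □◇ψ is axiom B, which corresponds to symmetry. R is not symmetric — not valid.

A, B, C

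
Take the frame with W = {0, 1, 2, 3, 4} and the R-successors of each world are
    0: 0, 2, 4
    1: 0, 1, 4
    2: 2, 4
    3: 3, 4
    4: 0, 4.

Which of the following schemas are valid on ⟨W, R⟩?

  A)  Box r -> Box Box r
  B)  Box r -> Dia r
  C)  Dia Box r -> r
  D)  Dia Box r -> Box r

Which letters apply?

B

R is not symmetric: 0 R 2 but not 2 R 0.
R is not transitive: 1 R 0 and 0 R 2 but not 1 R 2.
R is not euclidean: 0 R 2 and 0 R 0 but not 2 R 0.
R is serial: every world has an R-successor.
(A) axiom 4: valid iff R is transitive. R is not transitive — not valid.
(B) axiom D: valid iff R is serial. R is serial — valid.
(C) Dia Box r -> r is the dual of axiom B, which corresponds to symmetry. R is not symmetric — not valid.
(D) Dia Box r -> Box r is the dual of axiom 5, which corresponds to the euclidean property. R is not euclidean — not valid.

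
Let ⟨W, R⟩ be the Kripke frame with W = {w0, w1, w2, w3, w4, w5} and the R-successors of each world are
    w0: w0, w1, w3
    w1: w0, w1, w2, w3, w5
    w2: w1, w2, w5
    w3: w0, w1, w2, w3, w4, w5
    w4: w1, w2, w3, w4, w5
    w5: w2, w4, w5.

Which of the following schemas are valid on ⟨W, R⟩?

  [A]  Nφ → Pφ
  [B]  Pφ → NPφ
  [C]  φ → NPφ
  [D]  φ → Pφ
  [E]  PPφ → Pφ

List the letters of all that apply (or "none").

R is reflexive: each world relates to itself.
R is not symmetric: w1 R w5 but not w5 R w1.
R is not transitive: w0 R w1 and w1 R w2 but not w0 R w2.
R is not euclidean: w1 R w0 and w1 R w2 but not w0 R w2.
R is serial: every world has an R-successor.
(A) Nφ → Pφ is axiom D, which corresponds to seriality. R is serial — valid.
(B) axiom 5: valid iff R is euclidean. R is not euclidean — not valid.
(C) φ → NPφ (axiom B) characterises the symmetric frames. R is not symmetric — not valid.
(D) the dual of axiom T: valid iff R is reflexive. R is reflexive — valid.
(E) the dual of axiom 4: valid iff R is transitive. R is not transitive — not valid.

A, D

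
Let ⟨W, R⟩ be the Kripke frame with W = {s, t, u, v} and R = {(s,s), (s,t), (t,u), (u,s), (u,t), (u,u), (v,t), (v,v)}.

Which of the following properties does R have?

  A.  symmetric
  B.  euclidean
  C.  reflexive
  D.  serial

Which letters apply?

(A) not symmetric: s R t but not t R s.
(B) not euclidean: s R t and s R s but not t R s.
(C) not reflexive: not t R t.
(D) serial: every world has an R-successor.

D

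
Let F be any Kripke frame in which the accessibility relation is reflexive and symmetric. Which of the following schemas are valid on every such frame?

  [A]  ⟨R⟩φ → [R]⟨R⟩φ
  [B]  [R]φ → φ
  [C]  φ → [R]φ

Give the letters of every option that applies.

Reflexive relations are serial.
(A) ⟨R⟩φ → [R]⟨R⟩φ is axiom 5, which corresponds to the euclidean property. Such an R need not be euclidean — not valid.
(B) [R]φ → φ (axiom T) characterises the reflexive frames. Every such R is reflexive — valid.
(C) φ → [R]φ (equivalent to ◇p→p) corresponds to R being a subset of the identity. Such an R need not be a subset of the identity, so not valid.

B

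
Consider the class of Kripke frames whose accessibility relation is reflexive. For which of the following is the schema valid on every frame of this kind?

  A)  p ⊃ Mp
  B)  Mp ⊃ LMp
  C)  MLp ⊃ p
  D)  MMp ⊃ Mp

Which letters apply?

A

A reflexive relation is serial.
(A) p ⊃ Mp (the dual of axiom T) characterises the reflexive frames. Every such R is reflexive — valid.
(B) axiom 5: valid iff R is euclidean. Such an R need not be euclidean — not valid.
(C) MLp ⊃ p (the dual of axiom B) characterises the symmetric frames. Such an R need not be symmetric — not valid.
(D) MMp ⊃ Mp is the dual of axiom 4, which corresponds to transitivity. Such an R need not be transitive — not valid.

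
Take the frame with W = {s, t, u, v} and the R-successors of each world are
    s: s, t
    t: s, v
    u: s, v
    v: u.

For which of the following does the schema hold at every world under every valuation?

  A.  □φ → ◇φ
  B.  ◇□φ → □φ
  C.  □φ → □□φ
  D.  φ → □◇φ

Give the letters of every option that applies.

R is not symmetric: t R v but not v R t.
R is not transitive: s R t and t R v but not s R v.
R is not euclidean: t R s and t R v but not s R v.
R is serial: every world has an R-successor.
(A) axiom D: valid iff R is serial. R is serial — valid.
(B) ◇□φ → □φ (the dual of axiom 5) characterises the euclidean frames. R is not euclidean — not valid.
(C) axiom 4: valid iff R is transitive. R is not transitive — not valid.
(D) φ → □◇φ is axiom B, which corresponds to symmetry. R is not symmetric — not valid.

A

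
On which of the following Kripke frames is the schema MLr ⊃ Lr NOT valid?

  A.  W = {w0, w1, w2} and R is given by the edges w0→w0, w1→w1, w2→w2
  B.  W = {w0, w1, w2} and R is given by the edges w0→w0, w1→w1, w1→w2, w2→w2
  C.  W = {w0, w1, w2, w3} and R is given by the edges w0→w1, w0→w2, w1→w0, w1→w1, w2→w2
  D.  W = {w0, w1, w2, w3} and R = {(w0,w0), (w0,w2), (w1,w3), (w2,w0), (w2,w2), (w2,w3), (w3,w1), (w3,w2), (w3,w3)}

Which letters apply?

The schema MLr ⊃ Lr is the dual of axiom 5; it is valid on a frame iff R is euclidean.
(A) R is euclidean (any two R-successors of the same world are R-related), so the schema is valid here.
(B) R is not euclidean (w1 R w2 and w1 R w1 but not w2 R w1), so the schema fails here.
(C) R is not euclidean (w0 R w1 and w0 R w2 but not w1 R w2), so the schema fails here.
(D) R is not euclidean (w2 R w0 and w2 R w3 but not w0 R w3), so the schema fails here.

B, C, D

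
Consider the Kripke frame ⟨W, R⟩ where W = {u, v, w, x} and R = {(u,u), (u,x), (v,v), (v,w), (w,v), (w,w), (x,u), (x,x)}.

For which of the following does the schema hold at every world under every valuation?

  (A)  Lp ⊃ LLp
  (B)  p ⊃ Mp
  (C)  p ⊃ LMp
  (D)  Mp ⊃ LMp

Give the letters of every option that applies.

R is reflexive: each world relates to itself.
R is symmetric: every R-edge is matched by its reverse.
R is transitive: R is closed under composition.
R is euclidean: any two R-successors of the same world are R-related.
(A) Lp ⊃ LLp is axiom 4, which corresponds to transitivity. R is transitive — valid.
(B) p ⊃ Mp (the dual of axiom T) characterises the reflexive frames. R is reflexive — valid.
(C) p ⊃ LMp is axiom B; it is valid on a frame exactly when R is symmetric. R is symmetric, so valid.
(D) Mp ⊃ LMp is axiom 5; it is valid on a frame exactly when R is euclidean. R is euclidean, so valid.

A, B, C, D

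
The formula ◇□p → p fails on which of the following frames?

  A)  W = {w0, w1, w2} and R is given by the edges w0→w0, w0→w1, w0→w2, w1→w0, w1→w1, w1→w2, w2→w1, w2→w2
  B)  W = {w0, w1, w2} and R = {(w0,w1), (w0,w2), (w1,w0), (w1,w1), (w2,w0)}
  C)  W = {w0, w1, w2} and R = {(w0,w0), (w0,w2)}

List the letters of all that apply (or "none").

The schema ◇□p → p is the dual of axiom B; it is valid on a frame iff R is symmetric.
(A) R is not symmetric (w0 R w2 but not w2 R w0), so the schema fails here.
(B) R is symmetric (every R-edge is matched by its reverse), so the schema is valid here.
(C) R is not symmetric (w0 R w2 but not w2 R w0), so the schema fails here.

A, C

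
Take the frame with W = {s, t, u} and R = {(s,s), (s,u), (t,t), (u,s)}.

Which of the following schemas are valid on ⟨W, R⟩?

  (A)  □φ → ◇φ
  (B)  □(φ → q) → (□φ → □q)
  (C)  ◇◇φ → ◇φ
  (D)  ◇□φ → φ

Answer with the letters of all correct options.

R is symmetric: every R-edge is matched by its reverse.
R is not transitive: u R s and s R u but not u R u.
R is serial: every world has an R-successor.
(A) □φ → ◇φ is axiom D, which corresponds to seriality. R is serial — valid.
(B) □(φ → q) → (□φ → □q) is axiom K, valid on every Kripke frame — valid.
(C) the dual of axiom 4: valid iff R is transitive. R is not transitive — not valid.
(D) ◇□φ → φ is the dual of axiom B, which corresponds to symmetry. R is symmetric — valid.

A, B, D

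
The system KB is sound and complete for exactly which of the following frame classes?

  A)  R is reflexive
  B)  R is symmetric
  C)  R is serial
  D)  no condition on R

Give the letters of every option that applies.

B

(A) this class determines T (= KT), not KB.
(B) KB is sound and complete for exactly this class.
(C) this class determines D, not KB.
(D) this class determines K, not KB.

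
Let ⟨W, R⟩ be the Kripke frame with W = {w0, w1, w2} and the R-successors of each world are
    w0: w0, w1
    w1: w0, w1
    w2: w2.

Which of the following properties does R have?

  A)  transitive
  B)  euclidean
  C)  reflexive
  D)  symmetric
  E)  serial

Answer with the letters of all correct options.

(A) transitive: R is closed under composition.
(B) euclidean: any two R-successors of the same world are R-related.
(C) reflexive: each world relates to itself.
(D) symmetric: every R-edge is matched by its reverse.
(E) serial: every world has an R-successor.

A, B, C, D, E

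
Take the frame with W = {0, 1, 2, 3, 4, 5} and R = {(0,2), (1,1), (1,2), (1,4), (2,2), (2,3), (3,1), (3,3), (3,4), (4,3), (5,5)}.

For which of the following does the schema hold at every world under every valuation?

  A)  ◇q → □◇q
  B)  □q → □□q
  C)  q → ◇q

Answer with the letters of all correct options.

none

R is not reflexive: not 0 R 0.
R is not transitive: 0 R 2 and 2 R 3 but not 0 R 3.
R is not euclidean: 1 R 2 and 1 R 1 but not 2 R 1.
(A) ◇q → □◇q is axiom 5; it is valid on a frame exactly when R is euclidean. R is not euclidean, so not valid.
(B) □q → □□q is axiom 4, which corresponds to transitivity. R is not transitive — not valid.
(C) q → ◇q is the dual of axiom T, which corresponds to reflexivity. R is not reflexive — not valid.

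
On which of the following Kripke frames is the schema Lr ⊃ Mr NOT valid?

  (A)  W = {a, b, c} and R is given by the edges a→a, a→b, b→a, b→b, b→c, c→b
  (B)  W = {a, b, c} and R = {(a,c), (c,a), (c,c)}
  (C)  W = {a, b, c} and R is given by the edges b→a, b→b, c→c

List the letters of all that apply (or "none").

The schema Lr ⊃ Mr is axiom D; it is valid on a frame iff R is serial.
(A) R is serial (every world has an R-successor), so the schema is valid here.
(B) R is not serial (b has no R-successor), so the schema fails here.
(C) R is not serial (a has no R-successor), so the schema fails here.

B, C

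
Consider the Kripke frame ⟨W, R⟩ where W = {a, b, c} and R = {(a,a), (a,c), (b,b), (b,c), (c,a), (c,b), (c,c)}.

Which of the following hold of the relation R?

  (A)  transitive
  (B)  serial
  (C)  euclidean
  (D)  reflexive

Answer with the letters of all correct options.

(A) not transitive: a R c and c R b but not a R b.
(B) serial: every world has an R-successor.
(C) not euclidean: c R a and c R b but not a R b.
(D) reflexive: each world relates to itself.

B, D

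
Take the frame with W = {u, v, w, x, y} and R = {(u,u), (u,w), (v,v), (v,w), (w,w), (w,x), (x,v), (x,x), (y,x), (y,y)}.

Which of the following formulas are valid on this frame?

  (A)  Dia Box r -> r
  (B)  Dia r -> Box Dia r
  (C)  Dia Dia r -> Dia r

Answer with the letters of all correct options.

none

R is not symmetric: u R w but not w R u.
R is not transitive: u R w and w R x but not u R x.
R is not euclidean: u R w and u R u but not w R u.
(A) Dia Box r -> r is the dual of axiom B, which corresponds to symmetry. R is not symmetric — not valid.
(B) Dia r -> Box Dia r (axiom 5) characterises the euclidean frames. R is not euclidean — not valid.
(C) the dual of axiom 4: valid iff R is transitive. R is not transitive — not valid.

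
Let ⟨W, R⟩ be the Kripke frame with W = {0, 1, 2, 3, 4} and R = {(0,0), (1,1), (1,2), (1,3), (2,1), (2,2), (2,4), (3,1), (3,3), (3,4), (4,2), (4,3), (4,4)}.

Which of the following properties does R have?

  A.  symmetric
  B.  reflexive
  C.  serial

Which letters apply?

A, B, C

(A) symmetric: every R-edge is matched by its reverse.
(B) reflexive: each world relates to itself.
(C) serial: every world has an R-successor.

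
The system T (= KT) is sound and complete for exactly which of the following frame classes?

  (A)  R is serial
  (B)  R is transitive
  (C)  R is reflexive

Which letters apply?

C

(A) this class determines D, not T (= KT).
(B) this class determines K4, not T (= KT).
(C) T (= KT) is sound and complete for exactly this class.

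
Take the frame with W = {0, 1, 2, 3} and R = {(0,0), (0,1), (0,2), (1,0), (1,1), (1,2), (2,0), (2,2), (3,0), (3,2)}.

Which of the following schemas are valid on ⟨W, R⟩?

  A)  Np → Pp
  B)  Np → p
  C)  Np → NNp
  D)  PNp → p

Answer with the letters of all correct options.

A

R is not reflexive: not 3 R 3.
R is not symmetric: 1 R 2 but not 2 R 1.
R is not transitive: 2 R 0 and 0 R 1 but not 2 R 1.
R is serial: every world has an R-successor.
(A) Np → Pp is axiom D; it is valid on a frame exactly when R is serial. R is serial, so valid.
(B) Np → p (axiom T) characterises the reflexive frames. R is not reflexive — not valid.
(C) Np → NNp is axiom 4; it is valid on a frame exactly when R is transitive. R is not transitive, so not valid.
(D) PNp → p (the dual of axiom B) characterises the symmetric frames. R is not symmetric — not valid.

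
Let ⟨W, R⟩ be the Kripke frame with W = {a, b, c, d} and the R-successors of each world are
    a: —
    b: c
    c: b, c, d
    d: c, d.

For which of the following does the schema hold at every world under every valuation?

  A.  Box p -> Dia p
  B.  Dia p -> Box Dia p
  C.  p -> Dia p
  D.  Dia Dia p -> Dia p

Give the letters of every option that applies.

none

R is not reflexive: not a R a.
R is not transitive: b R c and c R b but not b R b.
R is not euclidean: c R b and c R d but not b R d.
R is not serial: a has no R-successor.
(A) Box p -> Dia p (axiom D) characterises the serial frames. R is not serial — not valid.
(B) Dia p -> Box Dia p is axiom 5, which corresponds to the euclidean property. R is not euclidean — not valid.
(C) p -> Dia p (the dual of axiom T) characterises the reflexive frames. R is not reflexive — not valid.
(D) Dia Dia p -> Dia p (the dual of axiom 4) characterises the transitive frames. R is not transitive — not valid.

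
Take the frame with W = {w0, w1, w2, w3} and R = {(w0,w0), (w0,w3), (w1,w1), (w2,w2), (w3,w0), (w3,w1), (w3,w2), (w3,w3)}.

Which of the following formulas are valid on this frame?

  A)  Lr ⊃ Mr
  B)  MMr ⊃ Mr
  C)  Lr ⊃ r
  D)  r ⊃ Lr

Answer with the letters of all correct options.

A, C

R is reflexive: each world relates to itself.
R is not transitive: w0 R w3 and w3 R w1 but not w0 R w1.
R is serial: every world has an R-successor.
R is not a subset of the identity: w0 R w3 with w0 ≠ w3.
(A) Lr ⊃ Mr is axiom D; it is valid on a frame exactly when R is serial. R is serial, so valid.
(B) MMr ⊃ Mr is the dual of axiom 4; it is valid on a frame exactly when R is transitive. R is not transitive, so not valid.
(C) axiom T: valid iff R is reflexive. R is reflexive — valid.
(D) r ⊃ Lr (equivalent to ◇p→p) corresponds to R being a subset of the identity. Here R ⊄ identity, so not valid.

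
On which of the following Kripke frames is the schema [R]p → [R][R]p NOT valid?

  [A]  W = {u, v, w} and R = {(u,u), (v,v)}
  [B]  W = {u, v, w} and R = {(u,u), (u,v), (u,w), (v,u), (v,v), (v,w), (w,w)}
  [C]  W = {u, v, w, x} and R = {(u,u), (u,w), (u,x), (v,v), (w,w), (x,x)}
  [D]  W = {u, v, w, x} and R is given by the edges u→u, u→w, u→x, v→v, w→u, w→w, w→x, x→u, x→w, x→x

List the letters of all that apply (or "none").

none

The schema [R]p → [R][R]p is axiom 4; it is valid on a frame iff R is transitive.
(A) R is transitive (R is closed under composition), so the schema is valid here.
(B) R is transitive (R is closed under composition), so the schema is valid here.
(C) R is transitive (R is closed under composition), so the schema is valid here.
(D) R is transitive (R is closed under composition), so the schema is valid here.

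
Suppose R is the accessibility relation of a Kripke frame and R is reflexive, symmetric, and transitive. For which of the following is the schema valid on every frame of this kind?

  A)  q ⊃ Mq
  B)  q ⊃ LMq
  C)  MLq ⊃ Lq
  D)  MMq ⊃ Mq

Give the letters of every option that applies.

A relation that is reflexive, symmetric, and transitive is also euclidean and serial.
(A) the dual of axiom T: valid iff R is reflexive. Every such R is reflexive — valid.
(B) axiom B: valid iff R is symmetric. Every such R is symmetric — valid.
(C) MLq ⊃ Lq is the dual of axiom 5; it is valid on a frame exactly when R is euclidean. Every such R is euclidean, so valid.
(D) MMq ⊃ Mq is the dual of axiom 4, which corresponds to transitivity. Every such R is transitive — valid.

A, B, C, D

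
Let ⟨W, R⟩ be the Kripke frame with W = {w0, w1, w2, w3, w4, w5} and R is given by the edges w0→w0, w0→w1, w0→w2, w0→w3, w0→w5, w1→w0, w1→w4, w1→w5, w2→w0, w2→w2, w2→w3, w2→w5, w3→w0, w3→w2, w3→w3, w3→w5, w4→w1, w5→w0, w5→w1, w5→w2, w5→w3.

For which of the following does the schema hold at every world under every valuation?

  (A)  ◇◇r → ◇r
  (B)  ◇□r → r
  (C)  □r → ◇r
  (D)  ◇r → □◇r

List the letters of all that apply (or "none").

R is symmetric: every R-edge is matched by its reverse.
R is not transitive: w0 R w1 and w1 R w4 but not w0 R w4.
R is not euclidean: w0 R w1 and w0 R w2 but not w1 R w2.
R is serial: every world has an R-successor.
(A) ◇◇r → ◇r is the dual of axiom 4; it is valid on a frame exactly when R is transitive. R is not transitive, so not valid.
(B) ◇□r → r is the dual of axiom B, which corresponds to symmetry. R is symmetric — valid.
(C) □r → ◇r (axiom D) characterises the serial frames. R is serial — valid.
(D) ◇r → □◇r is axiom 5, which corresponds to the euclidean property. R is not euclidean — not valid.

B, C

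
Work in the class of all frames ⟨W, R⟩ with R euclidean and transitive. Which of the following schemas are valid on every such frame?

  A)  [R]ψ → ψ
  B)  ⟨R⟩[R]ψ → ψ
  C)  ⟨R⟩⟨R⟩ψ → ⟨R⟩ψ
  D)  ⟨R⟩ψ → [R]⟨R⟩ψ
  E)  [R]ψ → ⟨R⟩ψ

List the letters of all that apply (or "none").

C, D

(A) [R]ψ → ψ is axiom T; it is valid on a frame exactly when R is reflexive. Such an R need not be reflexive, so not valid.
(B) ⟨R⟩[R]ψ → ψ is the dual of axiom B; it is valid on a frame exactly when R is symmetric. Such an R need not be symmetric, so not valid.
(C) ⟨R⟩⟨R⟩ψ → ⟨R⟩ψ (the dual of axiom 4) characterises the transitive frames. Every such R is transitive — valid.
(D) ⟨R⟩ψ → [R]⟨R⟩ψ is axiom 5, which corresponds to the euclidean property. Every such R is euclidean — valid.
(E) [R]ψ → ⟨R⟩ψ is axiom D, which corresponds to seriality. Such an R need not be serial — not valid.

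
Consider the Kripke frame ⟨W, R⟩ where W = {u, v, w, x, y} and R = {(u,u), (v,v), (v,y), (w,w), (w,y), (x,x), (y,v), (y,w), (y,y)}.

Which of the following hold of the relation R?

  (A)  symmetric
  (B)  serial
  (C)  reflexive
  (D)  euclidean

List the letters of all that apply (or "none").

(A) symmetric: every R-edge is matched by its reverse.
(B) serial: every world has an R-successor.
(C) reflexive: each world relates to itself.
(D) not euclidean: y R v and y R w but not v R w.

A, B, C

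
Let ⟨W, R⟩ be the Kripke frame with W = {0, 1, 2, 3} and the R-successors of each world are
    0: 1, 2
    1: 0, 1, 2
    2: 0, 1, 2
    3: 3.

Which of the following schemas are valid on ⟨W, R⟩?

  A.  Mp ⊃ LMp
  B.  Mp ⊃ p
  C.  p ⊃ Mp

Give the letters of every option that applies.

none

R is not reflexive: not 0 R 0.
R is not euclidean: 1 R 0 and 1 R 0 but not 0 R 0.
R is not a subset of the identity: 0 R 1 with 0 ≠ 1.
(A) Mp ⊃ LMp is axiom 5; it is valid on a frame exactly when R is euclidean. R is not euclidean, so not valid.
(B) Mp ⊃ p is valid only on frames where every R-edge is a self-loop. Here R ⊄ identity — not valid.
(C) p ⊃ Mp is the dual of axiom T; it is valid on a frame exactly when R is reflexive. R is not reflexive, so not valid.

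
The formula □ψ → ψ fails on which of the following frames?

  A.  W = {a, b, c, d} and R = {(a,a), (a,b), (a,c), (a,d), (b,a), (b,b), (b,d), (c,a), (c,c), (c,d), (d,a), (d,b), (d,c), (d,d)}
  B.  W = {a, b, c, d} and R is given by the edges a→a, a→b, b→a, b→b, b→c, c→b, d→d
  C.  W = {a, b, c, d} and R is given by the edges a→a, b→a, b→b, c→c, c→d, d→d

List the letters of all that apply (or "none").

The schema □ψ → ψ is axiom T; it is valid on a frame iff R is reflexive.
(A) R is reflexive (each world relates to itself), so the schema is valid here.
(B) R is not reflexive (not c R c), so the schema fails here.
(C) R is reflexive (each world relates to itself), so the schema is valid here.

B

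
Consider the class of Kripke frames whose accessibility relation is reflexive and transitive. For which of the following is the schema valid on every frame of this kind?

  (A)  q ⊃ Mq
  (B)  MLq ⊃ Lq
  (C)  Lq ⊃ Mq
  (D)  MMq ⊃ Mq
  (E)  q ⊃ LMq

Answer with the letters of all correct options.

Reflexive relations are serial.
(A) q ⊃ Mq (the dual of axiom T) characterises the reflexive frames. Every such R is reflexive — valid.
(B) MLq ⊃ Lq (the dual of axiom 5) characterises the euclidean frames. Such an R need not be euclidean — not valid.
(C) Lq ⊃ Mq is axiom D; it is valid on a frame exactly when R is serial. Every such R is serial, so valid.
(D) MMq ⊃ Mq is the dual of axiom 4; it is valid on a frame exactly when R is transitive. Every such R is transitive, so valid.
(E) q ⊃ LMq (axiom B) characterises the symmetric frames. Such an R need not be symmetric — not valid.

A, C, D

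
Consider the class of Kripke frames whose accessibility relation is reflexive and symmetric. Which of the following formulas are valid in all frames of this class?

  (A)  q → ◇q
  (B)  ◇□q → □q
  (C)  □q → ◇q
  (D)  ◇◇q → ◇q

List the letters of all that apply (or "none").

Reflexive relations are serial.
(A) q → ◇q is the dual of axiom T, which corresponds to reflexivity. Every such R is reflexive — valid.
(B) ◇□q → □q (the dual of axiom 5) characterises the euclidean frames. Such an R need not be euclidean — not valid.
(C) □q → ◇q is axiom D; it is valid on a frame exactly when R is serial. Every such R is serial, so valid.
(D) ◇◇q → ◇q is the dual of axiom 4, which corresponds to transitivity. Such an R need not be transitive — not valid.

A, C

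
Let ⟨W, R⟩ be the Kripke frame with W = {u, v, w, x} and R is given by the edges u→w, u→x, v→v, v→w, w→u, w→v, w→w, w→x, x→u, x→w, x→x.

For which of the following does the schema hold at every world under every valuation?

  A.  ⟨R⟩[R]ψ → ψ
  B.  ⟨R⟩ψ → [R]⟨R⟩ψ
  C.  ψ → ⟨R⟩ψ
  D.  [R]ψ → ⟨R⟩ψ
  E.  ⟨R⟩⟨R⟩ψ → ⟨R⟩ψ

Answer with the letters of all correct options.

R is not reflexive: not u R u.
R is symmetric: every R-edge is matched by its reverse.
R is not transitive: u R w and w R u but not u R u.
R is not euclidean: w R u and w R v but not u R v.
R is serial: every world has an R-successor.
(A) ⟨R⟩[R]ψ → ψ is the dual of axiom B; it is valid on a frame exactly when R is symmetric. R is symmetric, so valid.
(B) ⟨R⟩ψ → [R]⟨R⟩ψ (axiom 5) characterises the euclidean frames. R is not euclidean — not valid.
(C) ψ → ⟨R⟩ψ is the dual of axiom T, which corresponds to reflexivity. R is not reflexive — not valid.
(D) [R]ψ → ⟨R⟩ψ is axiom D, which corresponds to seriality. R is serial — valid.
(E) the dual of axiom 4: valid iff R is transitive. R is not transitive — not valid.

A, D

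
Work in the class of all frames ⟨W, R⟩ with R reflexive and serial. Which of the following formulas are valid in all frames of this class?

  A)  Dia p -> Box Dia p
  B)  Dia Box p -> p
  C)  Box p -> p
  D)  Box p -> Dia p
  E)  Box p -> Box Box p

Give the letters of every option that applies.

C, D

(A) Dia p -> Box Dia p (axiom 5) characterises the euclidean frames. Such an R need not be euclidean — not valid.
(B) Dia Box p -> p is the dual of axiom B; it is valid on a frame exactly when R is symmetric. Such an R need not be symmetric, so not valid.
(C) Box p -> p is axiom T, which corresponds to reflexivity. Every such R is reflexive — valid.
(D) Box p -> Dia p is axiom D, which corresponds to seriality. Every such R is serial — valid.
(E) Box p -> Box Box p is axiom 4; it is valid on a frame exactly when R is transitive. Such an R need not be transitive, so not valid.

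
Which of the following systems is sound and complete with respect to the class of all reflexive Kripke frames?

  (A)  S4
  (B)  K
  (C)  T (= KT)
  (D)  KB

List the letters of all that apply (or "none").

(A) S4 is determined by the class of reflexive and transitive frames.
(B) K is determined by the class of arbitrary frames.
(C) T (= KT) is determined by exactly this class.
(D) KB is determined by the class of symmetric frames.

C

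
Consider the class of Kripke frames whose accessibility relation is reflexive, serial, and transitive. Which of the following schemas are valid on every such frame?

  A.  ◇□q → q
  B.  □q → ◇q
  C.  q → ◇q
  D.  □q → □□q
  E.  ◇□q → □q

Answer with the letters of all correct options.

(A) the dual of axiom B: valid iff R is symmetric. Such an R need not be symmetric — not valid.
(B) □q → ◇q (axiom D) characterises the serial frames. Every such R is serial — valid.
(C) the dual of axiom T: valid iff R is reflexive. Every such R is reflexive — valid.
(D) □q → □□q (axiom 4) characterises the transitive frames. Every such R is transitive — valid.
(E) ◇□q → □q is the dual of axiom 5; it is valid on a frame exactly when R is euclidean. Such an R need not be euclidean, so not valid.

B, C, D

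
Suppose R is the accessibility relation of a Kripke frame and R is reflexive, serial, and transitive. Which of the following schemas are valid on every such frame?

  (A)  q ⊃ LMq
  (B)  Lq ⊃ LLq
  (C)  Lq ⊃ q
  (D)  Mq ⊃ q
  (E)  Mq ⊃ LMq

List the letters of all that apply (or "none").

B, C

(A) q ⊃ LMq is axiom B; it is valid on a frame exactly when R is symmetric. Such an R need not be symmetric, so not valid.
(B) Lq ⊃ LLq is axiom 4, which corresponds to transitivity. Every such R is transitive — valid.
(C) Lq ⊃ q is axiom T, which corresponds to reflexivity. Every such R is reflexive — valid.
(D) Mq ⊃ q is the converse of T; it holds exactly when R ⊆ identity. Such an R need not be a subset of the identity — not valid.
(E) Mq ⊃ LMq is axiom 5; it is valid on a frame exactly when R is euclidean. Such an R need not be euclidean, so not valid.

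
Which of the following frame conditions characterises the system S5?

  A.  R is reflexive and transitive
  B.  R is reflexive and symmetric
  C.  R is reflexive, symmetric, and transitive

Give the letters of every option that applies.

(A) this class determines S4, not S5.
(B) this class determines B (= KTB), not S5.
(C) S5 is sound and complete for exactly this class.

C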